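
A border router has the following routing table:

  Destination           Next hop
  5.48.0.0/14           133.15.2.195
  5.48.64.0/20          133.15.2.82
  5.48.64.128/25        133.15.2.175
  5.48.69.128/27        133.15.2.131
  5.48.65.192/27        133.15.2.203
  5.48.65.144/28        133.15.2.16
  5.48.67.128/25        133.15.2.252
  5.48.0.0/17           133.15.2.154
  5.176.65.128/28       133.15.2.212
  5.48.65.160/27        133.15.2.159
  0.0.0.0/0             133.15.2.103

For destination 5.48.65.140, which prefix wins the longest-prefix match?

Entries matching 5.48.65.140:
  0.0.0.0/0 (default, matches everything)
  5.48.0.0/14 (5.48.0.0 - 5.51.255.255)
  5.48.0.0/17 (5.48.0.0 - 5.48.127.255)
  5.48.64.0/20 (5.48.64.0 - 5.48.79.255)
Most specific is 5.48.64.0/20.

5.48.64.0/20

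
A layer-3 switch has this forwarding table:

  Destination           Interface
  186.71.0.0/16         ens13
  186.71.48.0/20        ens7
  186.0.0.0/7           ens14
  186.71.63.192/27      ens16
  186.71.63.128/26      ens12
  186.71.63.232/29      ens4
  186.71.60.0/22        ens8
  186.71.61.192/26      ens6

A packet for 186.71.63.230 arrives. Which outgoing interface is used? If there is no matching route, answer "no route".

Routes whose prefix contains 186.71.63.230:
  186.0.0.0/7 (186.0.0.0 - 187.255.255.255) -> ens14
  186.71.0.0/16 (186.71.0.0 - 186.71.255.255) -> ens13
  186.71.48.0/20 (186.71.48.0 - 186.71.63.255) -> ens7
  186.71.60.0/22 (186.71.60.0 - 186.71.63.255) -> ens8
More-specific entries that do NOT match:
  186.71.63.232/29 (186.71.63.232 - 186.71.63.239) does not contain 186.71.63.230
  186.71.63.192/27 (186.71.63.192 - 186.71.63.223) does not contain 186.71.63.230
  186.71.63.128/26 (186.71.63.128 - 186.71.63.191) does not contain 186.71.63.230
  186.71.61.192/26 (186.71.61.192 - 186.71.61.255) does not contain 186.71.63.230
Longest matching prefix is /22 -> interface ens8.

ens8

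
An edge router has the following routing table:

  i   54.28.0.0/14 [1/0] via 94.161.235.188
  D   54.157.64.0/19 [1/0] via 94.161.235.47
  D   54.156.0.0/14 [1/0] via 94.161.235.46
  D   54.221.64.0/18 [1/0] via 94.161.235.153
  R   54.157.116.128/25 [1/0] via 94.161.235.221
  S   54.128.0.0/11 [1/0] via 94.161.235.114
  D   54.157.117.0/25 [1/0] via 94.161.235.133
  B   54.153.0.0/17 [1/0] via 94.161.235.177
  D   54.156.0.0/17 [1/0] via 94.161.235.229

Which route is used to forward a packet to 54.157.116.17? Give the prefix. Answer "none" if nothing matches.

54.156.0.0/14

Entries matching 54.157.116.17:
  54.128.0.0/11 (54.128.0.0 - 54.159.255.255)
  54.156.0.0/14 (54.156.0.0 - 54.159.255.255)
Most specific is 54.156.0.0/14.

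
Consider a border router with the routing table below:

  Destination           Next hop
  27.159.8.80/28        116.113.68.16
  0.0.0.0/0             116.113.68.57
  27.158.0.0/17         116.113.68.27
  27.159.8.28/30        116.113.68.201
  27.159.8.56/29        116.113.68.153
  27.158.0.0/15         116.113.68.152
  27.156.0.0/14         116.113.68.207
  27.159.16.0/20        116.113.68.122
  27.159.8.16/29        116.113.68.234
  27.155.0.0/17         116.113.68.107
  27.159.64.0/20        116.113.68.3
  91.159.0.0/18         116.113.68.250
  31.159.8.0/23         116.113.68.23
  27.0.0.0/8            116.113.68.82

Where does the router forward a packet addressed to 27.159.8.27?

Routes whose prefix contains 27.159.8.27:
  0.0.0.0/0 (default, matches everything) -> 116.113.68.57
  27.0.0.0/8 (27.0.0.0 - 27.255.255.255) -> 116.113.68.82
  27.156.0.0/14 (27.156.0.0 - 27.159.255.255) -> 116.113.68.207
  27.158.0.0/15 (27.158.0.0 - 27.159.255.255) -> 116.113.68.152
More-specific entries that do NOT match:
  27.159.8.28/30 (27.159.8.28 - 27.159.8.31) does not contain 27.159.8.27
  27.159.8.56/29 (27.159.8.56 - 27.159.8.63) does not contain 27.159.8.27
  27.159.8.16/29 (27.159.8.16 - 27.159.8.23) does not contain 27.159.8.27
  27.159.8.80/28 (27.159.8.80 - 27.159.8.95) does not contain 27.159.8.27
  31.159.8.0/23 (31.159.8.0 - 31.159.9.255) does not contain 27.159.8.27
  27.159.16.0/20 (27.159.16.0 - 27.159.31.255) does not contain 27.159.8.27
  27.159.64.0/20 (27.159.64.0 - 27.159.79.255) does not contain 27.159.8.27
  91.159.0.0/18 (91.159.0.0 - 91.159.63.255) does not contain 27.159.8.27
  27.158.0.0/17 (27.158.0.0 - 27.158.127.255) does not contain 27.159.8.27
  27.155.0.0/17 (27.155.0.0 - 27.155.127.255) does not contain 27.159.8.27
Longest matching prefix is /15 -> next hop 116.113.68.152.

116.113.68.152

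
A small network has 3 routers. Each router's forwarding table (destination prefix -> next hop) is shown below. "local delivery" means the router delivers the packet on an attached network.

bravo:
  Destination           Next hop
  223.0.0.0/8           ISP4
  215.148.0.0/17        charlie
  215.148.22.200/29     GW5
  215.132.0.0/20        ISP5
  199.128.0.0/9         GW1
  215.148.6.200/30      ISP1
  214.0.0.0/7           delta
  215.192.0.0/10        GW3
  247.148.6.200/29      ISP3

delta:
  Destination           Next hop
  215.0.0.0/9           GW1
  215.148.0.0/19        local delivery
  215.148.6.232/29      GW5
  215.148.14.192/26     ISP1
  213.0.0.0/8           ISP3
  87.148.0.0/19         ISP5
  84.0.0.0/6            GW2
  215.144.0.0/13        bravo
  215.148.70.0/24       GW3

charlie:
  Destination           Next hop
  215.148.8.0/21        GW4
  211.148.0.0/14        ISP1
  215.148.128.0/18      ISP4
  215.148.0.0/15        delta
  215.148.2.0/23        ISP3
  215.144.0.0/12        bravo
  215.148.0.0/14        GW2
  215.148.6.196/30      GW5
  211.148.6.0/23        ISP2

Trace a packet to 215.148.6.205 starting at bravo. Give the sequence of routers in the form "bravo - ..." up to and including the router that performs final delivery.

bravo - charlie - delta

At bravo: longest match for 215.148.6.205 is 215.148.0.0/17 -> charlie
At charlie: longest match for 215.148.6.205 is 215.148.0.0/15 -> delta
At delta: longest match for 215.148.6.205 is 215.148.0.0/19 -> local delivery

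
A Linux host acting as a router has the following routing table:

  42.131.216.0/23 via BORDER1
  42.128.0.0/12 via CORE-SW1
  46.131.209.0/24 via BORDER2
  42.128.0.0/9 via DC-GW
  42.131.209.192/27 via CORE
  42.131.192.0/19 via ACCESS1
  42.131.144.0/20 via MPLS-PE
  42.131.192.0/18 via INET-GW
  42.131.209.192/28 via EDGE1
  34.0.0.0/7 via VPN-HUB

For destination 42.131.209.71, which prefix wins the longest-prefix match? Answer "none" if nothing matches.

Entries matching 42.131.209.71:
  42.128.0.0/9 (42.128.0.0 - 42.255.255.255)
  42.128.0.0/12 (42.128.0.0 - 42.143.255.255)
  42.131.192.0/18 (42.131.192.0 - 42.131.255.255)
  42.131.192.0/19 (42.131.192.0 - 42.131.223.255)
Most specific is 42.131.192.0/19.

42.131.192.0/19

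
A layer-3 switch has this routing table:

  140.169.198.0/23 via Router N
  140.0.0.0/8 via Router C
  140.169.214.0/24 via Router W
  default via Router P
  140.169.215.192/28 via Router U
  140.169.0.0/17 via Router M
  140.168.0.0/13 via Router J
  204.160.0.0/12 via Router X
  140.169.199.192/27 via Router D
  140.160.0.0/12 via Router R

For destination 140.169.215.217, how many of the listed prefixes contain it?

4

Prefixes containing 140.169.215.217:
  0.0.0.0/0 (default, matches everything)
  140.0.0.0/8 (140.0.0.0 - 140.255.255.255)
  140.160.0.0/12 (140.160.0.0 - 140.175.255.255)
  140.168.0.0/13 (140.168.0.0 - 140.175.255.255)
Total matching entries: 4.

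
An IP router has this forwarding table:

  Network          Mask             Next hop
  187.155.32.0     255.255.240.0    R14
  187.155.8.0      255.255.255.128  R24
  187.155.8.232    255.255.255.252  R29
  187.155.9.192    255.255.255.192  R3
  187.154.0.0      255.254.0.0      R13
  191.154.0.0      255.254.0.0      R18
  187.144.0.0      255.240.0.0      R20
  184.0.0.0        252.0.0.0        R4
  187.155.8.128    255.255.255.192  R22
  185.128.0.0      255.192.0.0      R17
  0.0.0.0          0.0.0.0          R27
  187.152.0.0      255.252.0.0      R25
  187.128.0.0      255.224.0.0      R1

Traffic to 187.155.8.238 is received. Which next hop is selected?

Routes whose prefix contains 187.155.8.238:
  0.0.0.0/0 (default, matches everything) -> R27
  184.0.0.0/6 (184.0.0.0 - 187.255.255.255) -> R4
  187.128.0.0/11 (187.128.0.0 - 187.159.255.255) -> R1
  187.144.0.0/12 (187.144.0.0 - 187.159.255.255) -> R20
  187.152.0.0/14 (187.152.0.0 - 187.155.255.255) -> R25
  187.154.0.0/15 (187.154.0.0 - 187.155.255.255) -> R13
More-specific entries that do NOT match:
  187.155.8.232/30 (187.155.8.232 - 187.155.8.235) does not contain 187.155.8.238
  187.155.9.192/26 (187.155.9.192 - 187.155.9.255) does not contain 187.155.8.238
  187.155.8.128/26 (187.155.8.128 - 187.155.8.191) does not contain 187.155.8.238
  187.155.8.0/25 (187.155.8.0 - 187.155.8.127) does not contain 187.155.8.238
  187.155.32.0/20 (187.155.32.0 - 187.155.47.255) does not contain 187.155.8.238
Longest matching prefix is /15 -> next hop R13.

R13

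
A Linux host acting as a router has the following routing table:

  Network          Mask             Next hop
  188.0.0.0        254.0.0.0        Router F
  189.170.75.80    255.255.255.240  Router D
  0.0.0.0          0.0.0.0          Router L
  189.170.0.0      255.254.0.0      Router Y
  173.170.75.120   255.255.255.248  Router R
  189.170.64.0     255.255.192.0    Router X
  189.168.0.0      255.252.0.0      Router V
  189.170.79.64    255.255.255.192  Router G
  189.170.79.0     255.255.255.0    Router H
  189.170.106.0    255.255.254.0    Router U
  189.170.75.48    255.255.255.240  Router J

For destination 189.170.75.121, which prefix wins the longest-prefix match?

189.170.64.0/18

Entries matching 189.170.75.121:
  0.0.0.0/0 (default, matches everything)
  188.0.0.0/7 (188.0.0.0 - 189.255.255.255)
  189.168.0.0/14 (189.168.0.0 - 189.171.255.255)
  189.170.0.0/15 (189.170.0.0 - 189.171.255.255)
  189.170.64.0/18 (189.170.64.0 - 189.170.127.255)
Most specific is 189.170.64.0/18.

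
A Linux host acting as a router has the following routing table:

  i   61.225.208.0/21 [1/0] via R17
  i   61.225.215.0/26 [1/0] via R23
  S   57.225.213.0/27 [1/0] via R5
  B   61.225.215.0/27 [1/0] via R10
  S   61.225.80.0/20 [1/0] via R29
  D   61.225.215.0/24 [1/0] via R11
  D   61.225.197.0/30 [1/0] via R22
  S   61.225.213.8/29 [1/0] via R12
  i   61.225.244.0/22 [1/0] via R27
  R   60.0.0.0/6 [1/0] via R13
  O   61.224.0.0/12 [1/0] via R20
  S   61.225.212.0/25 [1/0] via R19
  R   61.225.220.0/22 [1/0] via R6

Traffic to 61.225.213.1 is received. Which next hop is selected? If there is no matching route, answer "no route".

R17

Routes whose prefix contains 61.225.213.1:
  60.0.0.0/6 (60.0.0.0 - 63.255.255.255) -> R13
  61.224.0.0/12 (61.224.0.0 - 61.239.255.255) -> R20
  61.225.208.0/21 (61.225.208.0 - 61.225.215.255) -> R17
More-specific entries that do NOT match:
  61.225.197.0/30 (61.225.197.0 - 61.225.197.3) does not contain 61.225.213.1
  61.225.213.8/29 (61.225.213.8 - 61.225.213.15) does not contain 61.225.213.1
  57.225.213.0/27 (57.225.213.0 - 57.225.213.31) does not contain 61.225.213.1
  61.225.215.0/27 (61.225.215.0 - 61.225.215.31) does not contain 61.225.213.1
  61.225.215.0/26 (61.225.215.0 - 61.225.215.63) does not contain 61.225.213.1
  61.225.212.0/25 (61.225.212.0 - 61.225.212.127) does not contain 61.225.213.1
  61.225.215.0/24 (61.225.215.0 - 61.225.215.255) does not contain 61.225.213.1
  61.225.244.0/22 (61.225.244.0 - 61.225.247.255) does not contain 61.225.213.1
  61.225.220.0/22 (61.225.220.0 - 61.225.223.255) does not contain 61.225.213.1
Longest matching prefix is /21 -> next hop R17.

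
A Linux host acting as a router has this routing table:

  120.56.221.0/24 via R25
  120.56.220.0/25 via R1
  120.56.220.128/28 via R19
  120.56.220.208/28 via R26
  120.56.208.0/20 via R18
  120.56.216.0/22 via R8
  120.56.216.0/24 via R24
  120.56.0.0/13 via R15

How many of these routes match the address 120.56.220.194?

Prefixes containing 120.56.220.194:
  120.56.0.0/13 (120.56.0.0 - 120.63.255.255)
  120.56.208.0/20 (120.56.208.0 - 120.56.223.255)
Total matching entries: 2.

2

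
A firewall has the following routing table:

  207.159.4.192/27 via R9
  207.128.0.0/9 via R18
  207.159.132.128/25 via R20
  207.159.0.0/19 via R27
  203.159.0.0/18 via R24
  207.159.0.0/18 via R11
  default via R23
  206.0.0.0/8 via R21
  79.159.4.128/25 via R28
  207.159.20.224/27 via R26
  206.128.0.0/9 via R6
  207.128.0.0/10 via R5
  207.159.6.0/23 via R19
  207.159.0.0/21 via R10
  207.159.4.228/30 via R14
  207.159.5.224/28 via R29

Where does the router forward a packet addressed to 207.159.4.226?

R10

Routes whose prefix contains 207.159.4.226:
  0.0.0.0/0 (default, matches everything) -> R23
  207.128.0.0/9 (207.128.0.0 - 207.255.255.255) -> R18
  207.128.0.0/10 (207.128.0.0 - 207.191.255.255) -> R5
  207.159.0.0/18 (207.159.0.0 - 207.159.63.255) -> R11
  207.159.0.0/19 (207.159.0.0 - 207.159.31.255) -> R27
  207.159.0.0/21 (207.159.0.0 - 207.159.7.255) -> R10
More-specific entries that do NOT match:
  207.159.4.228/30 (207.159.4.228 - 207.159.4.231) does not contain 207.159.4.226
  207.159.5.224/28 (207.159.5.224 - 207.159.5.239) does not contain 207.159.4.226
  207.159.4.192/27 (207.159.4.192 - 207.159.4.223) does not contain 207.159.4.226
  207.159.20.224/27 (207.159.20.224 - 207.159.20.255) does not contain 207.159.4.226
  207.159.132.128/25 (207.159.132.128 - 207.159.132.255) does not contain 207.159.4.226
  79.159.4.128/25 (79.159.4.128 - 79.159.4.255) does not contain 207.159.4.226
  207.159.6.0/23 (207.159.6.0 - 207.159.7.255) does not contain 207.159.4.226
Longest matching prefix is /21 -> next hop R10.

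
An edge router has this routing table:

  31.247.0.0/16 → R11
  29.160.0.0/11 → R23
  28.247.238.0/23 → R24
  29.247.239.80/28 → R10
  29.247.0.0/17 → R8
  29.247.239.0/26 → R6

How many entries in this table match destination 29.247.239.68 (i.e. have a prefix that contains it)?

No listed prefix contains 29.247.239.68.
Total matching entries: 0.

0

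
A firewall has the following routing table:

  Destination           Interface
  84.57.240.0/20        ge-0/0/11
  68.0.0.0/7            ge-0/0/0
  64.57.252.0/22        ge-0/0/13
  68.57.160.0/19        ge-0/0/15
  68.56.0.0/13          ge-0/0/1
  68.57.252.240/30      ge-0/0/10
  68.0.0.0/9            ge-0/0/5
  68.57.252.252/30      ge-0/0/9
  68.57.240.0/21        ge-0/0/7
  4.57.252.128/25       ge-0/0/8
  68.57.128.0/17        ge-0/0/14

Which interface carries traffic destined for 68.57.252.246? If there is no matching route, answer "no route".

ge-0/0/14

Routes whose prefix contains 68.57.252.246:
  68.0.0.0/7 (68.0.0.0 - 69.255.255.255) -> ge-0/0/0
  68.0.0.0/9 (68.0.0.0 - 68.127.255.255) -> ge-0/0/5
  68.56.0.0/13 (68.56.0.0 - 68.63.255.255) -> ge-0/0/1
  68.57.128.0/17 (68.57.128.0 - 68.57.255.255) -> ge-0/0/14
More-specific entries that do NOT match:
  68.57.252.240/30 (68.57.252.240 - 68.57.252.243) does not contain 68.57.252.246
  68.57.252.252/30 (68.57.252.252 - 68.57.252.255) does not contain 68.57.252.246
  4.57.252.128/25 (4.57.252.128 - 4.57.252.255) does not contain 68.57.252.246
  64.57.252.0/22 (64.57.252.0 - 64.57.255.255) does not contain 68.57.252.246
  68.57.240.0/21 (68.57.240.0 - 68.57.247.255) does not contain 68.57.252.246
  84.57.240.0/20 (84.57.240.0 - 84.57.255.255) does not contain 68.57.252.246
  68.57.160.0/19 (68.57.160.0 - 68.57.191.255) does not contain 68.57.252.246
Longest matching prefix is /17 -> interface ge-0/0/14.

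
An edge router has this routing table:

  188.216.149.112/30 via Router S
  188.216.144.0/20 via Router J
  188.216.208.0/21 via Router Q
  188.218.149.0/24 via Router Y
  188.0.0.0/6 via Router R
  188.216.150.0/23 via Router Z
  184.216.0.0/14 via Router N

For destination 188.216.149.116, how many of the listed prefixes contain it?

Prefixes containing 188.216.149.116:
  188.0.0.0/6 (188.0.0.0 - 191.255.255.255)
  188.216.144.0/20 (188.216.144.0 - 188.216.159.255)
Total matching entries: 2.

2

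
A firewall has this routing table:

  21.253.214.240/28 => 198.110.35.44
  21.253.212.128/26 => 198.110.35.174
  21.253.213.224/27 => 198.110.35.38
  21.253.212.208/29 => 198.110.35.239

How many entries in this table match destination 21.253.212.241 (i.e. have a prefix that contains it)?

0

No listed prefix contains 21.253.212.241.
Total matching entries: 0.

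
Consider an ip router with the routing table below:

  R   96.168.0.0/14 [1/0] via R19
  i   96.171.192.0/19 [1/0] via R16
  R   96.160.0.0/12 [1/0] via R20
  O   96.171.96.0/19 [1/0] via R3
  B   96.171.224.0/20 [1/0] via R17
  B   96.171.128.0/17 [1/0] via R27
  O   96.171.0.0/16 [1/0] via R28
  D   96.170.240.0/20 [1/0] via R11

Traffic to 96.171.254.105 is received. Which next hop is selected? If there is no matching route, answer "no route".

R27

Routes whose prefix contains 96.171.254.105:
  96.160.0.0/12 (96.160.0.0 - 96.175.255.255) -> R20
  96.168.0.0/14 (96.168.0.0 - 96.171.255.255) -> R19
  96.171.0.0/16 (96.171.0.0 - 96.171.255.255) -> R28
  96.171.128.0/17 (96.171.128.0 - 96.171.255.255) -> R27
More-specific entries that do NOT match:
  96.171.224.0/20 (96.171.224.0 - 96.171.239.255) does not contain 96.171.254.105
  96.170.240.0/20 (96.170.240.0 - 96.170.255.255) does not contain 96.171.254.105
  96.171.192.0/19 (96.171.192.0 - 96.171.223.255) does not contain 96.171.254.105
  96.171.96.0/19 (96.171.96.0 - 96.171.127.255) does not contain 96.171.254.105
Longest matching prefix is /17 -> next hop R27.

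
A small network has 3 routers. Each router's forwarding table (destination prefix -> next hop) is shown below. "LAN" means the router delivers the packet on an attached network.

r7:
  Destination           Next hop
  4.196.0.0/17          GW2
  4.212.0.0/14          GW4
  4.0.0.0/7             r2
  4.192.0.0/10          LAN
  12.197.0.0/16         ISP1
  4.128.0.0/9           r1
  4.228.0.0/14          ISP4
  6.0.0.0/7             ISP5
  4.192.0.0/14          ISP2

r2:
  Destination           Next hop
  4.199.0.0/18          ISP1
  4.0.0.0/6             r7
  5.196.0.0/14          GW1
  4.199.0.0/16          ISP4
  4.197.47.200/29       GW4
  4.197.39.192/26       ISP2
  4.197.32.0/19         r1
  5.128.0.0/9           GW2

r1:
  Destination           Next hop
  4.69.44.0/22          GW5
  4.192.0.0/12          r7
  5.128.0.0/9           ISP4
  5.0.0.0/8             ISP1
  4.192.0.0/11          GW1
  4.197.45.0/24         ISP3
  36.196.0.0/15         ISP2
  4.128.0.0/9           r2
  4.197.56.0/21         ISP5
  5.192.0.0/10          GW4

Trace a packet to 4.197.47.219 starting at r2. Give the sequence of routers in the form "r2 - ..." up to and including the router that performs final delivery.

At r2: longest match for 4.197.47.219 is 4.197.32.0/19 -> r1
At r1: longest match for 4.197.47.219 is 4.192.0.0/12 -> r7
At r7: longest match for 4.197.47.219 is 4.192.0.0/10 -> LAN

r2 - r1 - r7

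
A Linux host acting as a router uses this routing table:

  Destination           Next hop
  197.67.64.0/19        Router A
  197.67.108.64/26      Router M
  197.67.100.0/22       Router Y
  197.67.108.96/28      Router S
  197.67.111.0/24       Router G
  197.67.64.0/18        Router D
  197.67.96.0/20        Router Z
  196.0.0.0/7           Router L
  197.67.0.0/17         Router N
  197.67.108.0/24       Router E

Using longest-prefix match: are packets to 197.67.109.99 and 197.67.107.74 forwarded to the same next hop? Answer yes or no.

yes

197.67.109.99: longest match 197.67.96.0/20 -> Router Z
197.67.107.74: longest match 197.67.96.0/20 -> Router Z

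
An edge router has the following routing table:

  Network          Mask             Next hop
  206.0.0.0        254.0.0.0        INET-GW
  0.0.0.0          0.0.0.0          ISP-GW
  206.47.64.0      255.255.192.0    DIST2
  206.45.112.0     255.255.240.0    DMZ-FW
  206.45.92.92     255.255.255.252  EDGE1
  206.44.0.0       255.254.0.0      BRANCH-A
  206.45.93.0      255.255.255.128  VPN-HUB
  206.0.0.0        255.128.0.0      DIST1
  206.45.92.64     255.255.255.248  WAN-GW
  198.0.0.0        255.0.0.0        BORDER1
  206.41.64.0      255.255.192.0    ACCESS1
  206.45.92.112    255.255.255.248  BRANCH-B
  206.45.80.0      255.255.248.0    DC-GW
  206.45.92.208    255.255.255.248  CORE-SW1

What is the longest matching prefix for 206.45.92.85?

Entries matching 206.45.92.85:
  0.0.0.0/0 (default, matches everything)
  206.0.0.0/7 (206.0.0.0 - 207.255.255.255)
  206.0.0.0/9 (206.0.0.0 - 206.127.255.255)
  206.44.0.0/15 (206.44.0.0 - 206.45.255.255)
Most specific is 206.44.0.0/15.

206.44.0.0/15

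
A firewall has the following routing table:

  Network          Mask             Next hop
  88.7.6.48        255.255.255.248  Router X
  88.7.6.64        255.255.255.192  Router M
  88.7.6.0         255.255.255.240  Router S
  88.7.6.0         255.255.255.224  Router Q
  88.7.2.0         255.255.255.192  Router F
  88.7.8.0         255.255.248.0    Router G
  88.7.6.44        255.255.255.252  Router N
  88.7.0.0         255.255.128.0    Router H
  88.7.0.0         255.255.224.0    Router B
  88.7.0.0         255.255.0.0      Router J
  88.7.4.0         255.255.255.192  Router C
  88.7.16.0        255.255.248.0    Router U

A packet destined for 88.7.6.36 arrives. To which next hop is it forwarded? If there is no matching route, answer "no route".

Router B

Routes whose prefix contains 88.7.6.36:
  88.7.0.0/16 (88.7.0.0 - 88.7.255.255) -> Router J
  88.7.0.0/17 (88.7.0.0 - 88.7.127.255) -> Router H
  88.7.0.0/19 (88.7.0.0 - 88.7.31.255) -> Router B
More-specific entries that do NOT match:
  88.7.6.44/30 (88.7.6.44 - 88.7.6.47) does not contain 88.7.6.36
  88.7.6.48/29 (88.7.6.48 - 88.7.6.55) does not contain 88.7.6.36
  88.7.6.0/28 (88.7.6.0 - 88.7.6.15) does not contain 88.7.6.36
  88.7.6.0/27 (88.7.6.0 - 88.7.6.31) does not contain 88.7.6.36
  88.7.6.64/26 (88.7.6.64 - 88.7.6.127) does not contain 88.7.6.36
  88.7.2.0/26 (88.7.2.0 - 88.7.2.63) does not contain 88.7.6.36
  88.7.4.0/26 (88.7.4.0 - 88.7.4.63) does not contain 88.7.6.36
  88.7.8.0/21 (88.7.8.0 - 88.7.15.255) does not contain 88.7.6.36
  88.7.16.0/21 (88.7.16.0 - 88.7.23.255) does not contain 88.7.6.36
Longest matching prefix is /19 -> next hop Router B.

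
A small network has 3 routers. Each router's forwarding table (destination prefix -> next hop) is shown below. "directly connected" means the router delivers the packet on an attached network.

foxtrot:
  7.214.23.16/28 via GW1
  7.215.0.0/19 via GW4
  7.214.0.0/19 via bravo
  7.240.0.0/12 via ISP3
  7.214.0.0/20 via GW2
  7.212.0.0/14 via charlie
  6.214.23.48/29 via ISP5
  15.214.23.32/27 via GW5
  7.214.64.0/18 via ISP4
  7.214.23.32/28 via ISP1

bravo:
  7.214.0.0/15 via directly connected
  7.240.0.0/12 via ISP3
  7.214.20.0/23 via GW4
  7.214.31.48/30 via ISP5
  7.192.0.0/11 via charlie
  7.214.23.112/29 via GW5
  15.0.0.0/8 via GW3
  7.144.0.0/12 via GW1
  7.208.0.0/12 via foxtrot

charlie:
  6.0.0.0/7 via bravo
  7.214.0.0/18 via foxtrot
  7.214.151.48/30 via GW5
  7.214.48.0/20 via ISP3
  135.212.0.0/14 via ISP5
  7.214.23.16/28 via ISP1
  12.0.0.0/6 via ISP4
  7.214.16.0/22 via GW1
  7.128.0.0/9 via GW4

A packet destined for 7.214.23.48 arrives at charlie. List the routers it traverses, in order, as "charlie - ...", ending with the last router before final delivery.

charlie - foxtrot - bravo

At charlie: longest match for 7.214.23.48 is 7.214.0.0/18 -> foxtrot
At foxtrot: longest match for 7.214.23.48 is 7.214.0.0/19 -> bravo
At bravo: longest match for 7.214.23.48 is 7.214.0.0/15 -> directly connected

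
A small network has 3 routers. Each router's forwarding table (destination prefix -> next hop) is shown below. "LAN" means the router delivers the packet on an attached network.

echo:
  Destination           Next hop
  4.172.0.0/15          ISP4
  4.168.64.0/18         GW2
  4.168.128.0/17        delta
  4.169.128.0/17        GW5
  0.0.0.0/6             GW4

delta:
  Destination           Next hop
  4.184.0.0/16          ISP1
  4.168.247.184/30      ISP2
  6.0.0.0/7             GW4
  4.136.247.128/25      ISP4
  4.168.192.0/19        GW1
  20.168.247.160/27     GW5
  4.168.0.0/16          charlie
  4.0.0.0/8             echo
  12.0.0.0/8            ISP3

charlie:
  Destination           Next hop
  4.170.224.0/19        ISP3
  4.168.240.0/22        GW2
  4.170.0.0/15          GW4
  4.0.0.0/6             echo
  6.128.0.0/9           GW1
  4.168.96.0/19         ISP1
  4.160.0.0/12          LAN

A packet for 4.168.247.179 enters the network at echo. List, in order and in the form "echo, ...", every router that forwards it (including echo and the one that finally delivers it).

At echo: longest match for 4.168.247.179 is 4.168.128.0/17 -> delta
At delta: longest match for 4.168.247.179 is 4.168.0.0/16 -> charlie
At charlie: longest match for 4.168.247.179 is 4.160.0.0/12 -> LAN

echo, delta, charlie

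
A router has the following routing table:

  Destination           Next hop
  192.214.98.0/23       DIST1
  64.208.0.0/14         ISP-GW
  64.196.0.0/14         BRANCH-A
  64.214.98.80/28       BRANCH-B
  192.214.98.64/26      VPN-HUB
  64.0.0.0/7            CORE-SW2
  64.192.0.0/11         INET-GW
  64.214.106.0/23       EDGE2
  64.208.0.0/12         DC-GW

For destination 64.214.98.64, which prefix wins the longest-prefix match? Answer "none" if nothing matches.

64.208.0.0/12

Entries matching 64.214.98.64:
  64.0.0.0/7 (64.0.0.0 - 65.255.255.255)
  64.192.0.0/11 (64.192.0.0 - 64.223.255.255)
  64.208.0.0/12 (64.208.0.0 - 64.223.255.255)
Most specific is 64.208.0.0/12.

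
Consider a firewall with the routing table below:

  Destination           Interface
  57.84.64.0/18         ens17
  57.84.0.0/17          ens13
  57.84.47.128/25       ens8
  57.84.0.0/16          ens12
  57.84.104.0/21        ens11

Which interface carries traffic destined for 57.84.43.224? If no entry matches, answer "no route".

Routes whose prefix contains 57.84.43.224:
  57.84.0.0/16 (57.84.0.0 - 57.84.255.255) -> ens12
  57.84.0.0/17 (57.84.0.0 - 57.84.127.255) -> ens13
More-specific entries that do NOT match:
  57.84.47.128/25 (57.84.47.128 - 57.84.47.255) does not contain 57.84.43.224
  57.84.104.0/21 (57.84.104.0 - 57.84.111.255) does not contain 57.84.43.224
  57.84.64.0/18 (57.84.64.0 - 57.84.127.255) does not contain 57.84.43.224
Longest matching prefix is /17 -> interface ens13.

ens13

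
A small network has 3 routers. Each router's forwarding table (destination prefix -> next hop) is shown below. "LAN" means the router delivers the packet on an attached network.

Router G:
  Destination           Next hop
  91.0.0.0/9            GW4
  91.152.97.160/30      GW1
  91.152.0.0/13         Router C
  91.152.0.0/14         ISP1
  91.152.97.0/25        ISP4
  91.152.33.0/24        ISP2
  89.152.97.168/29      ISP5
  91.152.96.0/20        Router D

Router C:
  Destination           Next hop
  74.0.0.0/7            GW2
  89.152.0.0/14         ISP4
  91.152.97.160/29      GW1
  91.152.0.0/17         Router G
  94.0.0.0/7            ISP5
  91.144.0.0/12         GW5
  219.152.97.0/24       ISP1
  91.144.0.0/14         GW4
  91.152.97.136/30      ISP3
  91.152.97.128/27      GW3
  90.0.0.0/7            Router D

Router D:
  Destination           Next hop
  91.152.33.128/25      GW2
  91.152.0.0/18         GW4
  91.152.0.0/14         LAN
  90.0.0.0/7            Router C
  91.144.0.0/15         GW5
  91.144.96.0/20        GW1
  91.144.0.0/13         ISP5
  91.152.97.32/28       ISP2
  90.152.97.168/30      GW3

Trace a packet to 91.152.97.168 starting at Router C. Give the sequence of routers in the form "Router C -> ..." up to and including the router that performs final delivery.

At Router C: longest match for 91.152.97.168 is 91.152.0.0/17 -> Router G
At Router G: longest match for 91.152.97.168 is 91.152.96.0/20 -> Router D
At Router D: longest match for 91.152.97.168 is 91.152.0.0/14 -> LAN

Router C -> Router G -> Router D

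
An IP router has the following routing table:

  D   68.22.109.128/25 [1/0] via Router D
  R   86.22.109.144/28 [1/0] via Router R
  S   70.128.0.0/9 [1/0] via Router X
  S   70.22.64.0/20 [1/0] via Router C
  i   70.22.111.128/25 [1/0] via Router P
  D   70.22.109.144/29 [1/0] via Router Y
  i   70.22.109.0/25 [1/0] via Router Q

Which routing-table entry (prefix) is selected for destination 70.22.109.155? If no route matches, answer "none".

70.22.109.155 is outside every listed prefix and there is no default route.

none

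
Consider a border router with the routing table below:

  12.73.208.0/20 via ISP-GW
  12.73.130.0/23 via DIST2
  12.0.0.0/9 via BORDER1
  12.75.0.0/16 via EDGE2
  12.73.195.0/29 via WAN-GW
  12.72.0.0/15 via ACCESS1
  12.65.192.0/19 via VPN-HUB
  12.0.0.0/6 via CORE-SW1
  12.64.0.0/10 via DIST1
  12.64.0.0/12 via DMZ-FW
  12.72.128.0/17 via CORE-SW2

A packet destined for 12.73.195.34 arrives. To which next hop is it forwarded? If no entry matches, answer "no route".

Routes whose prefix contains 12.73.195.34:
  12.0.0.0/6 (12.0.0.0 - 15.255.255.255) -> CORE-SW1
  12.0.0.0/9 (12.0.0.0 - 12.127.255.255) -> BORDER1
  12.64.0.0/10 (12.64.0.0 - 12.127.255.255) -> DIST1
  12.64.0.0/12 (12.64.0.0 - 12.79.255.255) -> DMZ-FW
  12.72.0.0/15 (12.72.0.0 - 12.73.255.255) -> ACCESS1
More-specific entries that do NOT match:
  12.73.195.0/29 (12.73.195.0 - 12.73.195.7) does not contain 12.73.195.34
  12.73.130.0/23 (12.73.130.0 - 12.73.131.255) does not contain 12.73.195.34
  12.73.208.0/20 (12.73.208.0 - 12.73.223.255) does not contain 12.73.195.34
  12.65.192.0/19 (12.65.192.0 - 12.65.223.255) does not contain 12.73.195.34
  12.72.128.0/17 (12.72.128.0 - 12.72.255.255) does not contain 12.73.195.34
  12.75.0.0/16 (12.75.0.0 - 12.75.255.255) does not contain 12.73.195.34
Longest matching prefix is /15 -> next hop ACCESS1.

ACCESS1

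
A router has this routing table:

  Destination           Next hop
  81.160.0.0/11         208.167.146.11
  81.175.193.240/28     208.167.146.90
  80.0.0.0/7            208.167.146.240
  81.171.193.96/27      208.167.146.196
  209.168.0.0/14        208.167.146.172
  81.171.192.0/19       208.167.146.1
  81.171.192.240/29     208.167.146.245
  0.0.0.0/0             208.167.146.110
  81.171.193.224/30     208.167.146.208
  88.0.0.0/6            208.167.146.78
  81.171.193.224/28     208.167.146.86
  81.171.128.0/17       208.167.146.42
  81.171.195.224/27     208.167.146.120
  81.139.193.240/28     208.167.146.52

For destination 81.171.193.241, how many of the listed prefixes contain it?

5

Prefixes containing 81.171.193.241:
  0.0.0.0/0 (default, matches everything)
  80.0.0.0/7 (80.0.0.0 - 81.255.255.255)
  81.160.0.0/11 (81.160.0.0 - 81.191.255.255)
  81.171.128.0/17 (81.171.128.0 - 81.171.255.255)
  81.171.192.0/19 (81.171.192.0 - 81.171.223.255)
Total matching entries: 5.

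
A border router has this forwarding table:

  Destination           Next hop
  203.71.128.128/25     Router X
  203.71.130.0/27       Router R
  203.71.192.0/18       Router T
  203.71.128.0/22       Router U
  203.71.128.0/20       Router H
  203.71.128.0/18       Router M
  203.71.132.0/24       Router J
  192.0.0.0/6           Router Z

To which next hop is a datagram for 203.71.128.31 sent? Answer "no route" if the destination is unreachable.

Routes whose prefix contains 203.71.128.31:
  203.71.128.0/18 (203.71.128.0 - 203.71.191.255) -> Router M
  203.71.128.0/20 (203.71.128.0 - 203.71.143.255) -> Router H
  203.71.128.0/22 (203.71.128.0 - 203.71.131.255) -> Router U
More-specific entries that do NOT match:
  203.71.130.0/27 (203.71.130.0 - 203.71.130.31) does not contain 203.71.128.31
  203.71.128.128/25 (203.71.128.128 - 203.71.128.255) does not contain 203.71.128.31
  203.71.132.0/24 (203.71.132.0 - 203.71.132.255) does not contain 203.71.128.31
Longest matching prefix is /22 -> next hop Router U.

Router U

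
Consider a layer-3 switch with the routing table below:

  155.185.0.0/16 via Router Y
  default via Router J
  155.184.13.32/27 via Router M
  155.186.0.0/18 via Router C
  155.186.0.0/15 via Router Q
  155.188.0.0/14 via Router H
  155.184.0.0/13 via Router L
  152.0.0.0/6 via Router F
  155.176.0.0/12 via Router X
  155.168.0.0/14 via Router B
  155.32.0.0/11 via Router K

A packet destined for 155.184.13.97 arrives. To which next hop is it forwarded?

Router L

Routes whose prefix contains 155.184.13.97:
  0.0.0.0/0 (default, matches everything) -> Router J
  152.0.0.0/6 (152.0.0.0 - 155.255.255.255) -> Router F
  155.176.0.0/12 (155.176.0.0 - 155.191.255.255) -> Router X
  155.184.0.0/13 (155.184.0.0 - 155.191.255.255) -> Router L
More-specific entries that do NOT match:
  155.184.13.32/27 (155.184.13.32 - 155.184.13.63) does not contain 155.184.13.97
  155.186.0.0/18 (155.186.0.0 - 155.186.63.255) does not contain 155.184.13.97
  155.185.0.0/16 (155.185.0.0 - 155.185.255.255) does not contain 155.184.13.97
  155.186.0.0/15 (155.186.0.0 - 155.187.255.255) does not contain 155.184.13.97
  155.188.0.0/14 (155.188.0.0 - 155.191.255.255) does not contain 155.184.13.97
  155.168.0.0/14 (155.168.0.0 - 155.171.255.255) does not contain 155.184.13.97
Longest matching prefix is /13 -> next hop Router L.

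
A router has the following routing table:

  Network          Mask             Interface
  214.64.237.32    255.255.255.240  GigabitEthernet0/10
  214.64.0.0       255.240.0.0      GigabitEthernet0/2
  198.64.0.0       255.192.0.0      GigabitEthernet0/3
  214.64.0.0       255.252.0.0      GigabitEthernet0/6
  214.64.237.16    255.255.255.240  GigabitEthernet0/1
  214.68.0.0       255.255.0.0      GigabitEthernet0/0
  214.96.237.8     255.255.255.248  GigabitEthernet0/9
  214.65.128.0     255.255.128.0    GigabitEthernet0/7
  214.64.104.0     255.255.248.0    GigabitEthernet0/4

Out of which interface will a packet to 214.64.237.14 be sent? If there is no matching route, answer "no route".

GigabitEthernet0/6

Routes whose prefix contains 214.64.237.14:
  214.64.0.0/12 (214.64.0.0 - 214.79.255.255) -> GigabitEthernet0/2
  214.64.0.0/14 (214.64.0.0 - 214.67.255.255) -> GigabitEthernet0/6
More-specific entries that do NOT match:
  214.96.237.8/29 (214.96.237.8 - 214.96.237.15) does not contain 214.64.237.14
  214.64.237.32/28 (214.64.237.32 - 214.64.237.47) does not contain 214.64.237.14
  214.64.237.16/28 (214.64.237.16 - 214.64.237.31) does not contain 214.64.237.14
  214.64.104.0/21 (214.64.104.0 - 214.64.111.255) does not contain 214.64.237.14
  214.65.128.0/17 (214.65.128.0 - 214.65.255.255) does not contain 214.64.237.14
  214.68.0.0/16 (214.68.0.0 - 214.68.255.255) does not contain 214.64.237.14
Longest matching prefix is /14 -> interface GigabitEthernet0/6.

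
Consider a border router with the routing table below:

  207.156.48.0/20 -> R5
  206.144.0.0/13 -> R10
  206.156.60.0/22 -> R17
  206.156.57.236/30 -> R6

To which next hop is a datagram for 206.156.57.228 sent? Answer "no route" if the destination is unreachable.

no route

No entry's prefix contains 206.156.57.228; there is no default route.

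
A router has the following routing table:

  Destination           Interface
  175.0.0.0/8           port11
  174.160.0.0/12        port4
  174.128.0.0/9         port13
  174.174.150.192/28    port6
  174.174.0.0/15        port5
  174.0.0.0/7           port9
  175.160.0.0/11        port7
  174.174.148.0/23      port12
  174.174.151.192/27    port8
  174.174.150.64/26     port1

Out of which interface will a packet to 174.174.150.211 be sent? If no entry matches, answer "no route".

Routes whose prefix contains 174.174.150.211:
  174.0.0.0/7 (174.0.0.0 - 175.255.255.255) -> port9
  174.128.0.0/9 (174.128.0.0 - 174.255.255.255) -> port13
  174.160.0.0/12 (174.160.0.0 - 174.175.255.255) -> port4
  174.174.0.0/15 (174.174.0.0 - 174.175.255.255) -> port5
More-specific entries that do NOT match:
  174.174.150.192/28 (174.174.150.192 - 174.174.150.207) does not contain 174.174.150.211
  174.174.151.192/27 (174.174.151.192 - 174.174.151.223) does not contain 174.174.150.211
  174.174.150.64/26 (174.174.150.64 - 174.174.150.127) does not contain 174.174.150.211
  174.174.148.0/23 (174.174.148.0 - 174.174.149.255) does not contain 174.174.150.211
Longest matching prefix is /15 -> interface port5.

port5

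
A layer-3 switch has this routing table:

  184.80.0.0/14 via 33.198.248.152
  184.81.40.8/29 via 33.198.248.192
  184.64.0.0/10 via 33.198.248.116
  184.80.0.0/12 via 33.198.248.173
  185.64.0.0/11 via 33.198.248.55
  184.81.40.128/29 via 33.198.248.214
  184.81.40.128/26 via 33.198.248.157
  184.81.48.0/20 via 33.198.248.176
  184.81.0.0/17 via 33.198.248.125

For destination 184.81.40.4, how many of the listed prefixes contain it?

Prefixes containing 184.81.40.4:
  184.64.0.0/10 (184.64.0.0 - 184.127.255.255)
  184.80.0.0/12 (184.80.0.0 - 184.95.255.255)
  184.80.0.0/14 (184.80.0.0 - 184.83.255.255)
  184.81.0.0/17 (184.81.0.0 - 184.81.127.255)
Total matching entries: 4.

4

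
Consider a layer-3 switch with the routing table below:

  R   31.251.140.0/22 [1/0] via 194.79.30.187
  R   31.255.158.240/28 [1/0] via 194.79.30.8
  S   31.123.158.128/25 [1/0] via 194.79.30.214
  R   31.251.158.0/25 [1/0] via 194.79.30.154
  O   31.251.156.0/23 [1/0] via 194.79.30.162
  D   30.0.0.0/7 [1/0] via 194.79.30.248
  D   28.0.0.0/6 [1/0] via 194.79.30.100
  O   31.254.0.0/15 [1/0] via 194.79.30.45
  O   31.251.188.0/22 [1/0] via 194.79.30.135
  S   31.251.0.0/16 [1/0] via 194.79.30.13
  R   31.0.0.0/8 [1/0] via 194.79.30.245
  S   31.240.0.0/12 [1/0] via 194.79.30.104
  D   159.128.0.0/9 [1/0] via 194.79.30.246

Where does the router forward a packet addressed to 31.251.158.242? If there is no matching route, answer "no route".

Routes whose prefix contains 31.251.158.242:
  28.0.0.0/6 (28.0.0.0 - 31.255.255.255) -> 194.79.30.100
  30.0.0.0/7 (30.0.0.0 - 31.255.255.255) -> 194.79.30.248
  31.0.0.0/8 (31.0.0.0 - 31.255.255.255) -> 194.79.30.245
  31.240.0.0/12 (31.240.0.0 - 31.255.255.255) -> 194.79.30.104
  31.251.0.0/16 (31.251.0.0 - 31.251.255.255) -> 194.79.30.13
More-specific entries that do NOT match:
  31.255.158.240/28 (31.255.158.240 - 31.255.158.255) does not contain 31.251.158.242
  31.123.158.128/25 (31.123.158.128 - 31.123.158.255) does not contain 31.251.158.242
  31.251.158.0/25 (31.251.158.0 - 31.251.158.127) does not contain 31.251.158.242
  31.251.156.0/23 (31.251.156.0 - 31.251.157.255) does not contain 31.251.158.242
  31.251.140.0/22 (31.251.140.0 - 31.251.143.255) does not contain 31.251.158.242
  31.251.188.0/22 (31.251.188.0 - 31.251.191.255) does not contain 31.251.158.242
Longest matching prefix is /16 -> next hop 194.79.30.13.

194.79.30.13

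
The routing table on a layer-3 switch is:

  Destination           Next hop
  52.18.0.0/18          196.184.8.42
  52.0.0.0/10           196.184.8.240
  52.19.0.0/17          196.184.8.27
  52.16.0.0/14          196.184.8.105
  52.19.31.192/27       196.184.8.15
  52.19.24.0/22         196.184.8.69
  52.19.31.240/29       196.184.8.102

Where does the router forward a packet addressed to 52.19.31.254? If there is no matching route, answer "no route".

Routes whose prefix contains 52.19.31.254:
  52.0.0.0/10 (52.0.0.0 - 52.63.255.255) -> 196.184.8.240
  52.16.0.0/14 (52.16.0.0 - 52.19.255.255) -> 196.184.8.105
  52.19.0.0/17 (52.19.0.0 - 52.19.127.255) -> 196.184.8.27
More-specific entries that do NOT match:
  52.19.31.240/29 (52.19.31.240 - 52.19.31.247) does not contain 52.19.31.254
  52.19.31.192/27 (52.19.31.192 - 52.19.31.223) does not contain 52.19.31.254
  52.19.24.0/22 (52.19.24.0 - 52.19.27.255) does not contain 52.19.31.254
  52.18.0.0/18 (52.18.0.0 - 52.18.63.255) does not contain 52.19.31.254
Longest matching prefix is /17 -> next hop 196.184.8.27.

196.184.8.27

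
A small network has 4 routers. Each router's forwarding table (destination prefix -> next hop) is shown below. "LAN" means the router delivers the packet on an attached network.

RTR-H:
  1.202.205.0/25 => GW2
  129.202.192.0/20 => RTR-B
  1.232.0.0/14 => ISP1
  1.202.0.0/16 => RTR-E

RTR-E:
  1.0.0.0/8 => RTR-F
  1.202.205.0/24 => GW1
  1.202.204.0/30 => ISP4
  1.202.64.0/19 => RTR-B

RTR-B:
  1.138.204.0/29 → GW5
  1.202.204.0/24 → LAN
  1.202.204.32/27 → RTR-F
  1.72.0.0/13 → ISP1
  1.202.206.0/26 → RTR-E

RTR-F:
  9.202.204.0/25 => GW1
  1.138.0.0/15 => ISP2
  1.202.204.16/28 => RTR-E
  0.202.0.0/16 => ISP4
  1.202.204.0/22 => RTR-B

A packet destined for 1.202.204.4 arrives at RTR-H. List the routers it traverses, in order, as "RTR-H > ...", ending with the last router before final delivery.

At RTR-H: longest match for 1.202.204.4 is 1.202.0.0/16 -> RTR-E
At RTR-E: longest match for 1.202.204.4 is 1.0.0.0/8 -> RTR-F
At RTR-F: longest match for 1.202.204.4 is 1.202.204.0/22 -> RTR-B
At RTR-B: longest match for 1.202.204.4 is 1.202.204.0/24 -> LAN

RTR-H > RTR-E > RTR-F > RTR-B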